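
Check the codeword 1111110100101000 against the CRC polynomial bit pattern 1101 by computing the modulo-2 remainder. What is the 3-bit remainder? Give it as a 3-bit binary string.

000

Modulo-2 division of 1111110100101000 by 1101:
  pos 0: 1111 XOR 1101 = 0010
  pos 2: 1011 XOR 1101 = 0110
  pos 3: 1100 XOR 1101 = 0001
  pos 6: 1100 XOR 1101 = 0001
  pos 9: 1101 XOR 1101 = 0000
Remainder = 000 (zero — the frame passes the CRC check).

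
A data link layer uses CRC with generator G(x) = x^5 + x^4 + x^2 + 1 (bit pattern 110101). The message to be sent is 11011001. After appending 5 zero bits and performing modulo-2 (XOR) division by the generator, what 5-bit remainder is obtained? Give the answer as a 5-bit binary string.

Append 5 zeros: 1101100100000. Divide by 110101 (XOR where the leading bit is 1):
  pos 0: 110110 XOR 110101 = 000011
  pos 4: 110100 XOR 110101 = 000001
Remainder (last 5 bits) = 01000. This is the CRC / FCS.

01000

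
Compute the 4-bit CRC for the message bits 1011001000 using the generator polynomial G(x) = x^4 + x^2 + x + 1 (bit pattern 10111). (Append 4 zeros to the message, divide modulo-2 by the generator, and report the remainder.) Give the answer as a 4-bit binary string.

Append 4 zeros: 10110010000000. Divide by 10111 (XOR where the leading bit is 1):
  pos 0: 10110 XOR 10111 = 00001
  pos 4: 10100 XOR 10111 = 00011
  pos 7: 11000 XOR 10111 = 01111
  pos 8: 11110 XOR 10111 = 01001
  pos 9: 10010 XOR 10111 = 00101
Remainder (last 4 bits) = 0101. This is the CRC / FCS.

0101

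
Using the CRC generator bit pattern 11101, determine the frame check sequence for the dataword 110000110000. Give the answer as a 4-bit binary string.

Append 4 zeros: 1100001100000000. Divide by 11101 (XOR where the leading bit is 1):
  pos 0: 11000 XOR 11101 = 00101
  pos 2: 10101 XOR 11101 = 01000
  pos 3: 10001 XOR 11101 = 01100
  pos 4: 11000 XOR 11101 = 00101
  pos 6: 10100 XOR 11101 = 01001
  pos 7: 10010 XOR 11101 = 01111
  pos 8: 11110 XOR 11101 = 00011
  pos 11: 11000 XOR 11101 = 00101
Remainder (last 4 bits) = 0101. This is the CRC / FCS.

0101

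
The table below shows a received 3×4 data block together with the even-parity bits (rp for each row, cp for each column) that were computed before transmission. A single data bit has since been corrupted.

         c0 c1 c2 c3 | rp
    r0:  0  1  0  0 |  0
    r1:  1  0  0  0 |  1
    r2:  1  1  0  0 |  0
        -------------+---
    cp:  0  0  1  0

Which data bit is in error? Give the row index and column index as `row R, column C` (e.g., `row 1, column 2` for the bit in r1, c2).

Recompute each row's even parity and compare to rp:
  r0: data parity 1, sent rp 0 → mismatch
  r1: data parity 1, sent rp 1 → ok
  r2: data parity 0, sent rp 0 → ok
Recompute each column's even parity and compare to cp:
  c0: data parity 0, sent cp 0 → ok
  c1: data parity 0, sent cp 0 → ok
  c2: data parity 0, sent cp 1 → mismatch
  c3: data parity 0, sent cp 0 → ok
Exactly one row (r0) and one column (c2) fail → the flipped bit is at their intersection.

row 0, column 2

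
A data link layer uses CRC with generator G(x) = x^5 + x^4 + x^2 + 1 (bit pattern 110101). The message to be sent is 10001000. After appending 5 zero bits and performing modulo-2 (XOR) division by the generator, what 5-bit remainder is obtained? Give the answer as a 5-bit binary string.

Append 5 zeros: 1000100000000. Divide by 110101 (XOR where the leading bit is 1):
  pos 0: 100010 XOR 110101 = 010111
  pos 1: 101110 XOR 110101 = 011011
  pos 2: 110110 XOR 110101 = 000011
  pos 6: 110000 XOR 110101 = 000101
Remainder (last 5 bits) = 01010. This is the CRC / FCS.

01010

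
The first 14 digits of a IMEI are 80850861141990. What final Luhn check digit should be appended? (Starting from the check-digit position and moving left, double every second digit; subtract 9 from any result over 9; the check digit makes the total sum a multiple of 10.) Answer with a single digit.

Partial digits right→left: 0 9 9 1 4 1 1 6 8 0 5 8 0 8
Double every second digit counting from the check-digit position (so the 1st, 3rd, 5th, ... of the partial from the right).
  doubled (with −9 where >9): 0 9 8 2 7 1 0 → sum 27
  kept as-is: 9 1 1 6 0 8 8 → sum 33
Total = 27 + 33 = 60.
Check digit = (10 − (60 mod 10)) mod 10 = 0.

0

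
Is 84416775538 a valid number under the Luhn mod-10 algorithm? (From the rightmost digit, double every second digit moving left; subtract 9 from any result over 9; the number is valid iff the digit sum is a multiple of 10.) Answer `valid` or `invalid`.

valid

From the right, keep odd positions and double even positions (subtract 9 from any doubled value over 9):
  doubled (positions 2,4,...): 6 1 5 2 8 → sum 22
  kept (positions 1,3,...): 8 5 7 6 4 8 → sum 38
Total = 60.
60 mod 10 = 0, so the number is valid.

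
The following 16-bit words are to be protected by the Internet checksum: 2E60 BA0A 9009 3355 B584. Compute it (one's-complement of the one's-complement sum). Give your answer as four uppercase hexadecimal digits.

9EB1

One's-complement addition (fold any carry out of bit 15 back into bit 0):
  0x2E60 + 0xBA0A = 0x0E86A
  0xE86A + 0x9009 = 0x17873 → wrap carry → 0x7874
  0x7874 + 0x3355 = 0x0ABC9
  0xABC9 + 0xB584 = 0x1614D → wrap carry → 0x614E
One's-complement sum = 0x614E.
Checksum = ~0x614E & 0xFFFF = 0x9EB1.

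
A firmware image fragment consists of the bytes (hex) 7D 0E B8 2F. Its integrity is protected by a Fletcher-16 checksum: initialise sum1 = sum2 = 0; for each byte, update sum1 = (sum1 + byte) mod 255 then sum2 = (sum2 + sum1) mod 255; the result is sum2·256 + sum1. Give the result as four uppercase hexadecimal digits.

Running sums (mod 255):
  after byte 0 (7D): sum1=125, sum2=125
  after byte 1 (0E): sum1=139, sum2=9
  after byte 2 (B8): sum1=68, sum2=77
  after byte 3 (2F): sum1=115, sum2=192
Checksum = sum2·256 + sum1 = 192·256 + 115 = 49267 = 0xC073.

C073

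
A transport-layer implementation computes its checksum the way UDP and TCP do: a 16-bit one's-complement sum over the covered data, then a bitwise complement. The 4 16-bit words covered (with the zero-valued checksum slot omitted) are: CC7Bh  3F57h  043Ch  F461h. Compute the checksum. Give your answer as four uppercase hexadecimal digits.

FB8E

One's-complement addition (fold any carry out of bit 15 back into bit 0):
  0xCC7B + 0x3F57 = 0x10BD2 → wrap carry → 0x0BD3
  0x0BD3 + 0x043C = 0x0100F
  0x100F + 0xF461 = 0x10470 → wrap carry → 0x0471
One's-complement sum = 0x0471.
Checksum = ~0x0471 & 0xFFFF = 0xFB8E.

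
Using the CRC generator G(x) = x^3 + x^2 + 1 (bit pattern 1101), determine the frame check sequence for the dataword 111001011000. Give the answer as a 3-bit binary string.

111

Append 3 zeros: 111001011000000. Divide by 1101 (XOR where the leading bit is 1):
  pos 0: 1110 XOR 1101 = 0011
  pos 2: 1101 XOR 1101 = 0000
  pos 7: 1100 XOR 1101 = 0001
  pos 10: 1000 XOR 1101 = 0101
  pos 11: 1010 XOR 1101 = 0111
Remainder (last 3 bits) = 111. This is the CRC / FCS.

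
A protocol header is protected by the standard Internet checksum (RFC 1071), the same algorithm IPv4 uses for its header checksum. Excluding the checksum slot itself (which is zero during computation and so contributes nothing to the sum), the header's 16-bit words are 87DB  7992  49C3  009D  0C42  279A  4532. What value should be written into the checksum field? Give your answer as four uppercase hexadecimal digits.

One's-complement addition (fold any carry out of bit 15 back into bit 0):
  0x87DB + 0x7992 = 0x1016D → wrap carry → 0x016E
  0x016E + 0x49C3 = 0x04B31
  0x4B31 + 0x009D = 0x04BCE
  0x4BCE + 0x0C42 = 0x05810
  0x5810 + 0x279A = 0x07FAA
  0x7FAA + 0x4532 = 0x0C4DC
One's-complement sum = 0xC4DC.
Checksum = ~0xC4DC & 0xFFFF = 0x3B23.

3B23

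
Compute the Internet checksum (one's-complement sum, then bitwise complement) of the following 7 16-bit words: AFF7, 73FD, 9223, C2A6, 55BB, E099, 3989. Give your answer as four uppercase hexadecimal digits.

1762

One's-complement addition (fold any carry out of bit 15 back into bit 0):
  0xAFF7 + 0x73FD = 0x123F4 → wrap carry → 0x23F5
  0x23F5 + 0x9223 = 0x0B618
  0xB618 + 0xC2A6 = 0x178BE → wrap carry → 0x78BF
  0x78BF + 0x55BB = 0x0CE7A
  0xCE7A + 0xE099 = 0x1AF13 → wrap carry → 0xAF14
  0xAF14 + 0x3989 = 0x0E89D
One's-complement sum = 0xE89D.
Checksum = ~0xE89D & 0xFFFF = 0x1762.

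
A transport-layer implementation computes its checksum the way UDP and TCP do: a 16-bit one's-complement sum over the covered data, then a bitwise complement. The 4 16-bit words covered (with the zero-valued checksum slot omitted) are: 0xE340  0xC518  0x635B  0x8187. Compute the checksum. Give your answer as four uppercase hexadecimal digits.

One's-complement addition (fold any carry out of bit 15 back into bit 0):
  0xE340 + 0xC518 = 0x1A858 → wrap carry → 0xA859
  0xA859 + 0x635B = 0x10BB4 → wrap carry → 0x0BB5
  0x0BB5 + 0x8187 = 0x08D3C
One's-complement sum = 0x8D3C.
Checksum = ~0x8D3C & 0xFFFF = 0x72C3.

72C3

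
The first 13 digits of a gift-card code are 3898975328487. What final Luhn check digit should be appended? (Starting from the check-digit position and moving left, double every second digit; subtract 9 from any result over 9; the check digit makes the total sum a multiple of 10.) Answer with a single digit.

Partial digits right→left: 7 8 4 8 2 3 5 7 9 8 9 8 3
Double every second digit counting from the check-digit position (so the 1st, 3rd, 5th, ... of the partial from the right).
  doubled (with −9 where >9): 5 8 4 1 9 9 6 → sum 42
  kept as-is: 8 8 3 7 8 8 → sum 42
Total = 42 + 42 = 84.
Check digit = (10 − (84 mod 10)) mod 10 = 6.

6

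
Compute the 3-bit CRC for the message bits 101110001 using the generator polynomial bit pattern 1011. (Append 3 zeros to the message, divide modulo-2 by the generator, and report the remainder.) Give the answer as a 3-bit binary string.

Append 3 zeros: 101110001000. Divide by 1011 (XOR where the leading bit is 1):
  pos 0: 1011 XOR 1011 = 0000
  pos 4: 1000 XOR 1011 = 0011
  pos 6: 1110 XOR 1011 = 0101
  pos 7: 1010 XOR 1011 = 0001
Remainder (last 3 bits) = 010. This is the CRC / FCS.

010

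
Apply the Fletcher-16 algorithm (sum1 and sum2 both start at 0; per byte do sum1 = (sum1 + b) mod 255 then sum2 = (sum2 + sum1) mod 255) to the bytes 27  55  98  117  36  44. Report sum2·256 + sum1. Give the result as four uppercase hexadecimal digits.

157A

Running sums (mod 255):
  after byte 0 (27): sum1=27, sum2=27
  after byte 1 (55): sum1=82, sum2=109
  after byte 2 (98): sum1=180, sum2=34
  after byte 3 (117): sum1=42, sum2=76
  after byte 4 (36): sum1=78, sum2=154
  after byte 5 (44): sum1=122, sum2=21
Checksum = sum2·256 + sum1 = 21·256 + 122 = 5498 = 0x157A.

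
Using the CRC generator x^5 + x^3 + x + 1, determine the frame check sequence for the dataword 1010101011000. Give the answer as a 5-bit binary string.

00101

Append 5 zeros: 101010101100000000. Divide by 101011 (XOR where the leading bit is 1):
  pos 0: 101010 XOR 101011 = 000001
  pos 5: 110110 XOR 101011 = 011101
  pos 6: 111010 XOR 101011 = 010001
  pos 7: 100010 XOR 101011 = 001001
  pos 9: 100100 XOR 101011 = 001111
  pos 11: 111100 XOR 101011 = 010111
  pos 12: 101110 XOR 101011 = 000101
Remainder (last 5 bits) = 00101. This is the CRC / FCS.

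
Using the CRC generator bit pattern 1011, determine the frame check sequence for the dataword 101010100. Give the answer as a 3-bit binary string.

100

Append 3 zeros: 101010100000. Divide by 1011 (XOR where the leading bit is 1):
  pos 0: 1010 XOR 1011 = 0001
  pos 3: 1101 XOR 1011 = 0110
  pos 4: 1100 XOR 1011 = 0111
  pos 5: 1110 XOR 1011 = 0101
  pos 6: 1010 XOR 1011 = 0001
Remainder (last 3 bits) = 100. This is the CRC / FCS.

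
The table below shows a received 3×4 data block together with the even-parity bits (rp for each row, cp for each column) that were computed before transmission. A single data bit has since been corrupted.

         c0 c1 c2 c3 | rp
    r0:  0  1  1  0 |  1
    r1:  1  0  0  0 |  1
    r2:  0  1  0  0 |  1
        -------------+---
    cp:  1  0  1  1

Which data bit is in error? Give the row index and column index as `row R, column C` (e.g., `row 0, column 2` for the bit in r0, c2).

Recompute each row's even parity and compare to rp:
  r0: data parity 0, sent rp 1 → mismatch
  r1: data parity 1, sent rp 1 → ok
  r2: data parity 1, sent rp 1 → ok
Recompute each column's even parity and compare to cp:
  c0: data parity 1, sent cp 1 → ok
  c1: data parity 0, sent cp 0 → ok
  c2: data parity 1, sent cp 1 → ok
  c3: data parity 0, sent cp 1 → mismatch
Exactly one row (r0) and one column (c3) fail → the flipped bit is at their intersection.

row 0, column 3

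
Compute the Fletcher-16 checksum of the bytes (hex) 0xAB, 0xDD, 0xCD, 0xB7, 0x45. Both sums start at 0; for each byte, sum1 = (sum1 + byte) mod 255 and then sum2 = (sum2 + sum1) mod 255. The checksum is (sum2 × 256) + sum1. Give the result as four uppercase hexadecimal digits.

EF54

Running sums (mod 255):
  after byte 0 (0xAB): sum1=171, sum2=171
  after byte 1 (0xDD): sum1=137, sum2=53
  after byte 2 (0xCD): sum1=87, sum2=140
  after byte 3 (0xB7): sum1=15, sum2=155
  after byte 4 (0x45): sum1=84, sum2=239
Checksum = sum2·256 + sum1 = 239·256 + 84 = 61268 = 0xEF54.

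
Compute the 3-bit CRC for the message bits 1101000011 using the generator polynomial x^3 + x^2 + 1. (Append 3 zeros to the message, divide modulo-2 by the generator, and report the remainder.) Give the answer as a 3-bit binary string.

010

Append 3 zeros: 1101000011000. Divide by 1101 (XOR where the leading bit is 1):
  pos 0: 1101 XOR 1101 = 0000
  pos 8: 1100 XOR 1101 = 0001
Remainder (last 3 bits) = 010. This is the CRC / FCS.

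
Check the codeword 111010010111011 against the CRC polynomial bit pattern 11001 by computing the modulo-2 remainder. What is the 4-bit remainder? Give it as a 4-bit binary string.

1101

Modulo-2 division of 111010010111011 by 11001:
  pos 0: 11101 XOR 11001 = 00100
  pos 2: 10000 XOR 11001 = 01001
  pos 3: 10011 XOR 11001 = 01010
  pos 4: 10100 XOR 11001 = 01101
  pos 5: 11011 XOR 11001 = 00010
  pos 8: 10110 XOR 11001 = 01111
  pos 9: 11111 XOR 11001 = 00110
Remainder = 1101 (nonzero — an error is detected).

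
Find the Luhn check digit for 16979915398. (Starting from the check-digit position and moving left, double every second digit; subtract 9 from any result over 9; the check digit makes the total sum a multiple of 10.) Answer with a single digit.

9

Partial digits right→left: 8 9 3 5 1 9 9 7 9 6 1
Double every second digit counting from the check-digit position (so the 1st, 3rd, 5th, ... of the partial from the right).
  doubled (with −9 where >9): 7 6 2 9 9 2 → sum 35
  kept as-is: 9 5 9 7 6 → sum 36
Total = 35 + 36 = 71.
Check digit = (10 − (71 mod 10)) mod 10 = 9.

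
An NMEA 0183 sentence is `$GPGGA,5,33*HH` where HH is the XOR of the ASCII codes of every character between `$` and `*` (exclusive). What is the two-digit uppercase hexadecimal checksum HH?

63

XOR the ASCII codes of the payload characters:
  'G' = 0x47 → acc = 0x47
  'P' = 0x50 → acc = 0x17
  'G' = 0x47 → acc = 0x50
  'G' = 0x47 → acc = 0x17
  'A' = 0x41 → acc = 0x56
  ',' = 0x2C → acc = 0x7A
  '5' = 0x35 → acc = 0x4F
  ',' = 0x2C → acc = 0x63
  '3' = 0x33 → acc = 0x50
  '3' = 0x33 → acc = 0x63
Checksum = 0x63.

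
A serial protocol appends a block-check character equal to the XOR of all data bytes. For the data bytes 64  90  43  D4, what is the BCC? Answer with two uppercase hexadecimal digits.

63

XOR the bytes together:
  start with 0x64
  0x64 ⊕ 0x90 = 0xF4
  0xF4 ⊕ 0x43 = 0xB7
  0xB7 ⊕ 0xD4 = 0x63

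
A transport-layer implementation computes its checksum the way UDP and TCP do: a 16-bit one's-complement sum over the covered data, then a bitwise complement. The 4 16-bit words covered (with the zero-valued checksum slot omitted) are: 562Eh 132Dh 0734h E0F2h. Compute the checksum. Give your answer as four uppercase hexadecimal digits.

One's-complement addition (fold any carry out of bit 15 back into bit 0):
  0x562E + 0x132D = 0x0695B
  0x695B + 0x0734 = 0x0708F
  0x708F + 0xE0F2 = 0x15181 → wrap carry → 0x5182
One's-complement sum = 0x5182.
Checksum = ~0x5182 & 0xFFFF = 0xAE7D.

AE7D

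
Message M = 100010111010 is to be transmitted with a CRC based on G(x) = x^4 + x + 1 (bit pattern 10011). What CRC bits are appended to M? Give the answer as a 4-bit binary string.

Append 4 zeros: 1000101110100000. Divide by 10011 (XOR where the leading bit is 1):
  pos 0: 10001 XOR 10011 = 00010
  pos 3: 10011 XOR 10011 = 00000
  pos 8: 10100 XOR 10011 = 00111
  pos 10: 11100 XOR 10011 = 01111
  pos 11: 11110 XOR 10011 = 01101
Remainder (last 4 bits) = 1101. This is the CRC / FCS.

1101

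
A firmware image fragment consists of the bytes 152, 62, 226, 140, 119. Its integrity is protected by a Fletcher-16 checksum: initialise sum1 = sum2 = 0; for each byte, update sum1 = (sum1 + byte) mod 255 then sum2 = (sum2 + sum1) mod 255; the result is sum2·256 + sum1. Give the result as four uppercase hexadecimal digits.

2DBD

Running sums (mod 255):
  after byte 0 (152): sum1=152, sum2=152
  after byte 1 (62): sum1=214, sum2=111
  after byte 2 (226): sum1=185, sum2=41
  after byte 3 (140): sum1=70, sum2=111
  after byte 4 (119): sum1=189, sum2=45
Checksum = sum2·256 + sum1 = 45·256 + 189 = 11709 = 0x2DBD.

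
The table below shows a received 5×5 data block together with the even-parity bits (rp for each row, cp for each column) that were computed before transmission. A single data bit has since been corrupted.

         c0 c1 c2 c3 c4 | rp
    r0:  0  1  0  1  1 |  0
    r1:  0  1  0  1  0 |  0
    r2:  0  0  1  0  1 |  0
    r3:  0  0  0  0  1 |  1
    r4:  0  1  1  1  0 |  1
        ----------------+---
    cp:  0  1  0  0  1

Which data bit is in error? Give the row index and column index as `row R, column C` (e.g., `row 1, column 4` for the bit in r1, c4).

Recompute each row's even parity and compare to rp:
  r0: data parity 1, sent rp 0 → mismatch
  r1: data parity 0, sent rp 0 → ok
  r2: data parity 0, sent rp 0 → ok
  r3: data parity 1, sent rp 1 → ok
  r4: data parity 1, sent rp 1 → ok
Recompute each column's even parity and compare to cp:
  c0: data parity 0, sent cp 0 → ok
  c1: data parity 1, sent cp 1 → ok
  c2: data parity 0, sent cp 0 → ok
  c3: data parity 1, sent cp 0 → mismatch
  c4: data parity 1, sent cp 1 → ok
Exactly one row (r0) and one column (c3) fail → the flipped bit is at their intersection.

row 0, column 3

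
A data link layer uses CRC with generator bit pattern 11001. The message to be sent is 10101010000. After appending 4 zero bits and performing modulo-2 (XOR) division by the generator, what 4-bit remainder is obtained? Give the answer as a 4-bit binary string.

1011

Append 4 zeros: 101010100000000. Divide by 11001 (XOR where the leading bit is 1):
  pos 0: 10101 XOR 11001 = 01100
  pos 1: 11000 XOR 11001 = 00001
  pos 5: 11000 XOR 11001 = 00001
  pos 9: 10000 XOR 11001 = 01001
  pos 10: 10010 XOR 11001 = 01011
Remainder (last 4 bits) = 1011. This is the CRC / FCS.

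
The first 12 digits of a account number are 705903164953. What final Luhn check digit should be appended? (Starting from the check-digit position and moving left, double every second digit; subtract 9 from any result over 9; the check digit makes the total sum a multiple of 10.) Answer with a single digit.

Partial digits right→left: 3 5 9 4 6 1 3 0 9 5 0 7
Double every second digit counting from the check-digit position (so the 1st, 3rd, 5th, ... of the partial from the right).
  doubled (with −9 where >9): 6 9 3 6 9 0 → sum 33
  kept as-is: 5 4 1 0 5 7 → sum 22
Total = 33 + 22 = 55.
Check digit = (10 − (55 mod 10)) mod 10 = 5.

5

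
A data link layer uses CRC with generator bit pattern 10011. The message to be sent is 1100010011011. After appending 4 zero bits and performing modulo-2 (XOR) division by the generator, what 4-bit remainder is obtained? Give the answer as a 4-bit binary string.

Append 4 zeros: 11000100110110000. Divide by 10011 (XOR where the leading bit is 1):
  pos 0: 11000 XOR 10011 = 01011
  pos 1: 10111 XOR 10011 = 00100
  pos 3: 10000 XOR 10011 = 00011
  pos 6: 11110 XOR 10011 = 01101
  pos 7: 11011 XOR 10011 = 01000
  pos 8: 10001 XOR 10011 = 00010
  pos 11: 10000 XOR 10011 = 00011
Remainder (last 4 bits) = 0110. This is the CRC / FCS.

0110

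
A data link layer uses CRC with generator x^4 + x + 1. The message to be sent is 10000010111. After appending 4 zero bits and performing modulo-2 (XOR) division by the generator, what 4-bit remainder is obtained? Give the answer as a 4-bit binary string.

Append 4 zeros: 100000101110000. Divide by 10011 (XOR where the leading bit is 1):
  pos 0: 10000 XOR 10011 = 00011
  pos 3: 11010 XOR 10011 = 01001
  pos 4: 10011 XOR 10011 = 00000
  pos 9: 11000 XOR 10011 = 01011
  pos 10: 10110 XOR 10011 = 00101
Remainder (last 4 bits) = 0101. This is the CRC / FCS.

0101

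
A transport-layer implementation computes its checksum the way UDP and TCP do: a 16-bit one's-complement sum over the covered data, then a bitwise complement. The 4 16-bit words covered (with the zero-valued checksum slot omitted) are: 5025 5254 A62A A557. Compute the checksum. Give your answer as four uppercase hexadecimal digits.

1204

One's-complement addition (fold any carry out of bit 15 back into bit 0):
  0x5025 + 0x5254 = 0x0A279
  0xA279 + 0xA62A = 0x148A3 → wrap carry → 0x48A4
  0x48A4 + 0xA557 = 0x0EDFB
One's-complement sum = 0xEDFB.
Checksum = ~0xEDFB & 0xFFFF = 0x1204.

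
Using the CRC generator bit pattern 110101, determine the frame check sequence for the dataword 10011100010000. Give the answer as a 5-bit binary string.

00111

Append 5 zeros: 1001110001000000000. Divide by 110101 (XOR where the leading bit is 1):
  pos 0: 100111 XOR 110101 = 010010
  pos 1: 100100 XOR 110101 = 010001
  pos 2: 100010 XOR 110101 = 010111
  pos 3: 101110 XOR 110101 = 011011
  pos 4: 110111 XOR 110101 = 000010
  pos 8: 100000 XOR 110101 = 010101
  pos 9: 101010 XOR 110101 = 011111
  pos 10: 111110 XOR 110101 = 001011
  pos 12: 101100 XOR 110101 = 011001
  pos 13: 110010 XOR 110101 = 000111
Remainder (last 5 bits) = 00111. This is the CRC / FCS.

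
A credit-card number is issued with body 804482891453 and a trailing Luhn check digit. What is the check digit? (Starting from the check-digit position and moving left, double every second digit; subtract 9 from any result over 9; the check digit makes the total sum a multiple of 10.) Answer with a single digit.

Partial digits right→left: 3 5 4 1 9 8 2 8 4 4 0 8
Double every second digit counting from the check-digit position (so the 1st, 3rd, 5th, ... of the partial from the right).
  doubled (with −9 where >9): 6 8 9 4 8 0 → sum 35
  kept as-is: 5 1 8 8 4 8 → sum 34
Total = 35 + 34 = 69.
Check digit = (10 − (69 mod 10)) mod 10 = 1.

1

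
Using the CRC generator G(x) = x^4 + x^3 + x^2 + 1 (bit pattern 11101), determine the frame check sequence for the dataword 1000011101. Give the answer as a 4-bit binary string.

1110

Append 4 zeros: 10000111010000. Divide by 11101 (XOR where the leading bit is 1):
  pos 0: 10000 XOR 11101 = 01101
  pos 1: 11011 XOR 11101 = 00110
  pos 3: 11011 XOR 11101 = 00110
  pos 5: 11001 XOR 11101 = 00100
  pos 7: 10000 XOR 11101 = 01101
  pos 8: 11010 XOR 11101 = 00111
Remainder (last 4 bits) = 1110. This is the CRC / FCS.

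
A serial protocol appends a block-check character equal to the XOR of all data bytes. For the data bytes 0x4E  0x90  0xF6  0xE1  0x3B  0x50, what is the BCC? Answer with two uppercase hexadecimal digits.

A2

XOR the bytes together:
  start with 0x4E
  0x4E ⊕ 0x90 = 0xDE
  0xDE ⊕ 0xF6 = 0x28
  0x28 ⊕ 0xE1 = 0xC9
  0xC9 ⊕ 0x3B = 0xF2
  0xF2 ⊕ 0x50 = 0xA2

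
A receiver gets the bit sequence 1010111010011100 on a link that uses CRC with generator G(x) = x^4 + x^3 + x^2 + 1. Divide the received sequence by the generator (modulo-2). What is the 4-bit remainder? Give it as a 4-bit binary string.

Modulo-2 division of 1010111010011100 by 11101:
  pos 0: 10101 XOR 11101 = 01000
  pos 1: 10001 XOR 11101 = 01100
  pos 2: 11001 XOR 11101 = 00100
  pos 4: 10001 XOR 11101 = 01100
  pos 5: 11000 XOR 11101 = 00101
  pos 7: 10101 XOR 11101 = 01000
  pos 8: 10001 XOR 11101 = 01100
  pos 9: 11001 XOR 11101 = 00100
  pos 11: 10000 XOR 11101 = 01101
Remainder = 1101 (nonzero — an error is detected).

1101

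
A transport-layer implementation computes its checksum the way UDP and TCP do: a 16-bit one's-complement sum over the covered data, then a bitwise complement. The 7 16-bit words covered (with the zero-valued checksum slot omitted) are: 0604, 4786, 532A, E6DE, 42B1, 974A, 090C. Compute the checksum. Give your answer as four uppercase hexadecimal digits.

One's-complement addition (fold any carry out of bit 15 back into bit 0):
  0x0604 + 0x4786 = 0x04D8A
  0x4D8A + 0x532A = 0x0A0B4
  0xA0B4 + 0xE6DE = 0x18792 → wrap carry → 0x8793
  0x8793 + 0x42B1 = 0x0CA44
  0xCA44 + 0x974A = 0x1618E → wrap carry → 0x618F
  0x618F + 0x090C = 0x06A9B
One's-complement sum = 0x6A9B.
Checksum = ~0x6A9B & 0xFFFF = 0x9564.

9564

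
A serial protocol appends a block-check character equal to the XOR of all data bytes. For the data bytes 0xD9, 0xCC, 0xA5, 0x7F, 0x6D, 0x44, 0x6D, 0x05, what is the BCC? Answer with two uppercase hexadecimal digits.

XOR the bytes together:
  start with 0xD9
  0xD9 ⊕ 0xCC = 0x15
  0x15 ⊕ 0xA5 = 0xB0
  0xB0 ⊕ 0x7F = 0xCF
  0xCF ⊕ 0x6D = 0xA2
  0xA2 ⊕ 0x44 = 0xE6
  0xE6 ⊕ 0x6D = 0x8B
  0x8B ⊕ 0x05 = 0x8E

8E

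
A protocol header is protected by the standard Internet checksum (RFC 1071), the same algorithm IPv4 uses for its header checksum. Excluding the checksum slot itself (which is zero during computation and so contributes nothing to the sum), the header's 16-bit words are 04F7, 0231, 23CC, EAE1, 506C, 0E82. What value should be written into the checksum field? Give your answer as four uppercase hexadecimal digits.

8B3B

One's-complement addition (fold any carry out of bit 15 back into bit 0):
  0x04F7 + 0x0231 = 0x00728
  0x0728 + 0x23CC = 0x02AF4
  0x2AF4 + 0xEAE1 = 0x115D5 → wrap carry → 0x15D6
  0x15D6 + 0x506C = 0x06642
  0x6642 + 0x0E82 = 0x074C4
One's-complement sum = 0x74C4.
Checksum = ~0x74C4 & 0xFFFF = 0x8B3B.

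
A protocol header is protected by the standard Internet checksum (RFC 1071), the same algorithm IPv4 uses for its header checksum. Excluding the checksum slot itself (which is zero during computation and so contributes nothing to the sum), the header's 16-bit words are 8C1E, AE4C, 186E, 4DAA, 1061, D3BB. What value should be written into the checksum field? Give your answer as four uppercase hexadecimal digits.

7B5F

One's-complement addition (fold any carry out of bit 15 back into bit 0):
  0x8C1E + 0xAE4C = 0x13A6A → wrap carry → 0x3A6B
  0x3A6B + 0x186E = 0x052D9
  0x52D9 + 0x4DAA = 0x0A083
  0xA083 + 0x1061 = 0x0B0E4
  0xB0E4 + 0xD3BB = 0x1849F → wrap carry → 0x84A0
One's-complement sum = 0x84A0.
Checksum = ~0x84A0 & 0xFFFF = 0x7B5F.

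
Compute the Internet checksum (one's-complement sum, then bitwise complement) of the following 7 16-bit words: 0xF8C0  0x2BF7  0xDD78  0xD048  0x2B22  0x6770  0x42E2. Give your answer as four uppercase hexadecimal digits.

One's-complement addition (fold any carry out of bit 15 back into bit 0):
  0xF8C0 + 0x2BF7 = 0x124B7 → wrap carry → 0x24B8
  0x24B8 + 0xDD78 = 0x10230 → wrap carry → 0x0231
  0x0231 + 0xD048 = 0x0D279
  0xD279 + 0x2B22 = 0x0FD9B
  0xFD9B + 0x6770 = 0x1650B → wrap carry → 0x650C
  0x650C + 0x42E2 = 0x0A7EE
One's-complement sum = 0xA7EE.
Checksum = ~0xA7EE & 0xFFFF = 0x5811.

5811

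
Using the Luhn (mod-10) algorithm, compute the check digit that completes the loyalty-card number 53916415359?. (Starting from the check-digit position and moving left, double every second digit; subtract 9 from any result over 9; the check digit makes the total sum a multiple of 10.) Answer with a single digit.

2

Partial digits right→left: 9 5 3 5 1 4 6 1 9 3 5
Double every second digit counting from the check-digit position (so the 1st, 3rd, 5th, ... of the partial from the right).
  doubled (with −9 where >9): 9 6 2 3 9 1 → sum 30
  kept as-is: 5 5 4 1 3 → sum 18
Total = 30 + 18 = 48.
Check digit = (10 − (48 mod 10)) mod 10 = 2.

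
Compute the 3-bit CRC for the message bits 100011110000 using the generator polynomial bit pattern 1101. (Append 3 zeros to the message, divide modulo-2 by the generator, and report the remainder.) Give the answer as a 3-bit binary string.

Append 3 zeros: 100011110000000. Divide by 1101 (XOR where the leading bit is 1):
  pos 0: 1000 XOR 1101 = 0101
  pos 1: 1011 XOR 1101 = 0110
  pos 2: 1101 XOR 1101 = 0000
  pos 6: 1100 XOR 1101 = 0001
  pos 9: 1000 XOR 1101 = 0101
  pos 10: 1010 XOR 1101 = 0111
  pos 11: 1110 XOR 1101 = 0011
Remainder (last 3 bits) = 011. This is the CRC / FCS.

011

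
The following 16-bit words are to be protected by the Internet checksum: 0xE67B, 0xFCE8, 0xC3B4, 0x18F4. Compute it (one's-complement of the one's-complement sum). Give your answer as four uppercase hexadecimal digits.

3FF2

One's-complement addition (fold any carry out of bit 15 back into bit 0):
  0xE67B + 0xFCE8 = 0x1E363 → wrap carry → 0xE364
  0xE364 + 0xC3B4 = 0x1A718 → wrap carry → 0xA719
  0xA719 + 0x18F4 = 0x0C00D
One's-complement sum = 0xC00D.
Checksum = ~0xC00D & 0xFFFF = 0x3FF2.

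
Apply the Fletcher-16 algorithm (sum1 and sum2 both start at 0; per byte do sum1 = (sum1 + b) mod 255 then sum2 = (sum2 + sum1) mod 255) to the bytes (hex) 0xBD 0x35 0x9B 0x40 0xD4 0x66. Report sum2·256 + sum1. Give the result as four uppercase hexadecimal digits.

BB0A

Running sums (mod 255):
  after byte 0 (0xBD): sum1=189, sum2=189
  after byte 1 (0x35): sum1=242, sum2=176
  after byte 2 (0x9B): sum1=142, sum2=63
  after byte 3 (0x40): sum1=206, sum2=14
  after byte 4 (0xD4): sum1=163, sum2=177
  after byte 5 (0x66): sum1=10, sum2=187
Checksum = sum2·256 + sum1 = 187·256 + 10 = 47882 = 0xBB0A.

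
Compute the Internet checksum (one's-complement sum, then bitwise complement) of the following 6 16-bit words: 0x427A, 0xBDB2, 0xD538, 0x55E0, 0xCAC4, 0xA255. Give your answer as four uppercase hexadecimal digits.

679F

One's-complement addition (fold any carry out of bit 15 back into bit 0):
  0x427A + 0xBDB2 = 0x1002C → wrap carry → 0x002D
  0x002D + 0xD538 = 0x0D565
  0xD565 + 0x55E0 = 0x12B45 → wrap carry → 0x2B46
  0x2B46 + 0xCAC4 = 0x0F60A
  0xF60A + 0xA255 = 0x1985F → wrap carry → 0x9860
One's-complement sum = 0x9860.
Checksum = ~0x9860 & 0xFFFF = 0x679F.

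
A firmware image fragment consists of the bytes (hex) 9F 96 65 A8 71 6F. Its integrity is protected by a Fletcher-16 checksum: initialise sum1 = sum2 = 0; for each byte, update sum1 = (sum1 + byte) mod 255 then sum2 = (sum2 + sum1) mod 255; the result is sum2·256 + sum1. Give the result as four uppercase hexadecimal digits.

9025

Running sums (mod 255):
  after byte 0 (9F): sum1=159, sum2=159
  after byte 1 (96): sum1=54, sum2=213
  after byte 2 (65): sum1=155, sum2=113
  after byte 3 (A8): sum1=68, sum2=181
  after byte 4 (71): sum1=181, sum2=107
  after byte 5 (6F): sum1=37, sum2=144
Checksum = sum2·256 + sum1 = 144·256 + 37 = 36901 = 0x9025.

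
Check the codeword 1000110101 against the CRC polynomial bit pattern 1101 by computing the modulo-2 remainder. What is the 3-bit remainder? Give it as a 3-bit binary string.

101

Modulo-2 division of 1000110101 by 1101:
  pos 0: 1000 XOR 1101 = 0101
  pos 1: 1011 XOR 1101 = 0110
  pos 2: 1101 XOR 1101 = 0000
Remainder = 101 (nonzero — an error is detected).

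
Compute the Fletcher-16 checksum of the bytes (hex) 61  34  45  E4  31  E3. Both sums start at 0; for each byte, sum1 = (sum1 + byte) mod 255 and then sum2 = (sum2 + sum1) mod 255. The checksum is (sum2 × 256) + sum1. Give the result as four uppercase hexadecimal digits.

57D4

Running sums (mod 255):
  after byte 0 (61): sum1=97, sum2=97
  after byte 1 (34): sum1=149, sum2=246
  after byte 2 (45): sum1=218, sum2=209
  after byte 3 (E4): sum1=191, sum2=145
  after byte 4 (31): sum1=240, sum2=130
  after byte 5 (E3): sum1=212, sum2=87
Checksum = sum2·256 + sum1 = 87·256 + 212 = 22484 = 0x57D4.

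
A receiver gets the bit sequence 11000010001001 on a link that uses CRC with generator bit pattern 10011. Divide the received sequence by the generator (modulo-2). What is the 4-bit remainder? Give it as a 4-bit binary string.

0000

Modulo-2 division of 11000010001001 by 10011:
  pos 0: 11000 XOR 10011 = 01011
  pos 1: 10110 XOR 10011 = 00101
  pos 3: 10110 XOR 10011 = 00101
  pos 5: 10100 XOR 10011 = 00111
  pos 7: 11110 XOR 10011 = 01101
  pos 8: 11010 XOR 10011 = 01001
  pos 9: 10011 XOR 10011 = 00000
Remainder = 0000 (zero — the frame passes the CRC check).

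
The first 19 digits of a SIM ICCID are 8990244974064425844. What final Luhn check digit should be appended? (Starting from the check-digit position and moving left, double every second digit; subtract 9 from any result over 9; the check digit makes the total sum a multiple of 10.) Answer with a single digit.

5

Partial digits right→left: 4 4 8 5 2 4 4 6 0 4 7 9 4 4 2 0 9 9 8
Double every second digit counting from the check-digit position (so the 1st, 3rd, 5th, ... of the partial from the right).
  doubled (with −9 where >9): 8 7 4 8 0 5 8 4 9 7 → sum 60
  kept as-is: 4 5 4 6 4 9 4 0 9 → sum 45
Total = 60 + 45 = 105.
Check digit = (10 − (105 mod 10)) mod 10 = 5.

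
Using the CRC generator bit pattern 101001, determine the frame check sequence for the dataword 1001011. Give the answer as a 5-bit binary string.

Append 5 zeros: 100101100000. Divide by 101001 (XOR where the leading bit is 1):
  pos 0: 100101 XOR 101001 = 001100
  pos 2: 110010 XOR 101001 = 011011
  pos 3: 110110 XOR 101001 = 011111
  pos 4: 111110 XOR 101001 = 010111
  pos 5: 101110 XOR 101001 = 000111
Remainder (last 5 bits) = 01110. This is the CRC / FCS.

01110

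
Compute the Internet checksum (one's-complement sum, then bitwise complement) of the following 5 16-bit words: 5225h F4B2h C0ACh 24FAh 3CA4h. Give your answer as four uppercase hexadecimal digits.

96DC

One's-complement addition (fold any carry out of bit 15 back into bit 0):
  0x5225 + 0xF4B2 = 0x146D7 → wrap carry → 0x46D8
  0x46D8 + 0xC0AC = 0x10784 → wrap carry → 0x0785
  0x0785 + 0x24FA = 0x02C7F
  0x2C7F + 0x3CA4 = 0x06923
One's-complement sum = 0x6923.
Checksum = ~0x6923 & 0xFFFF = 0x96DC.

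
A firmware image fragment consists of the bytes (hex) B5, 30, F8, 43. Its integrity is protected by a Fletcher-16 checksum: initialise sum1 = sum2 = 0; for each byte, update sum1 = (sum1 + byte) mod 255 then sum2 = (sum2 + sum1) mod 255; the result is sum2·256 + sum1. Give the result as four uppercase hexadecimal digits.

Running sums (mod 255):
  after byte 0 (B5): sum1=181, sum2=181
  after byte 1 (30): sum1=229, sum2=155
  after byte 2 (F8): sum1=222, sum2=122
  after byte 3 (43): sum1=34, sum2=156
Checksum = sum2·256 + sum1 = 156·256 + 34 = 39970 = 0x9C22.

9C22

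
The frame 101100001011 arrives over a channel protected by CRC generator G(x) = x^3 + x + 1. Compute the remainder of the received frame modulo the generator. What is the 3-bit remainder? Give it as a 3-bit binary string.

000

Modulo-2 division of 101100001011 by 1011:
  pos 0: 1011 XOR 1011 = 0000
  pos 8: 1011 XOR 1011 = 0000
Remainder = 000 (zero — the frame passes the CRC check).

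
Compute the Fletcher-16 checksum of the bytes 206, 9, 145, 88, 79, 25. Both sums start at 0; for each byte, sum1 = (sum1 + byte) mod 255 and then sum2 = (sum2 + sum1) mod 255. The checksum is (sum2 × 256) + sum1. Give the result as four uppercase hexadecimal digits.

Running sums (mod 255):
  after byte 0 (206): sum1=206, sum2=206
  after byte 1 (9): sum1=215, sum2=166
  after byte 2 (145): sum1=105, sum2=16
  after byte 3 (88): sum1=193, sum2=209
  after byte 4 (79): sum1=17, sum2=226
  after byte 5 (25): sum1=42, sum2=13
Checksum = sum2·256 + sum1 = 13·256 + 42 = 3370 = 0x0D2A.

0D2A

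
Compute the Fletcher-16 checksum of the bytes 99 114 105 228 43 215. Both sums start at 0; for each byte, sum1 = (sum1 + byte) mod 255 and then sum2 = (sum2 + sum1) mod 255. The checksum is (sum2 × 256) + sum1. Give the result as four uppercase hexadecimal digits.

1327

Running sums (mod 255):
  after byte 0 (99): sum1=99, sum2=99
  after byte 1 (114): sum1=213, sum2=57
  after byte 2 (105): sum1=63, sum2=120
  after byte 3 (228): sum1=36, sum2=156
  after byte 4 (43): sum1=79, sum2=235
  after byte 5 (215): sum1=39, sum2=19
Checksum = sum2·256 + sum1 = 19·256 + 39 = 4903 = 0x1327.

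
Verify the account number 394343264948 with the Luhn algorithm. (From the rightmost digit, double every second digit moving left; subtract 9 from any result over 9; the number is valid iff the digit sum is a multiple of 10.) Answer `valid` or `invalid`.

From the right, keep odd positions and double even positions (subtract 9 from any doubled value over 9):
  doubled (positions 2,4,...): 8 8 4 8 8 6 → sum 42
  kept (positions 1,3,...): 8 9 6 3 3 9 → sum 38
Total = 80.
80 mod 10 = 0, so the number is valid.

valid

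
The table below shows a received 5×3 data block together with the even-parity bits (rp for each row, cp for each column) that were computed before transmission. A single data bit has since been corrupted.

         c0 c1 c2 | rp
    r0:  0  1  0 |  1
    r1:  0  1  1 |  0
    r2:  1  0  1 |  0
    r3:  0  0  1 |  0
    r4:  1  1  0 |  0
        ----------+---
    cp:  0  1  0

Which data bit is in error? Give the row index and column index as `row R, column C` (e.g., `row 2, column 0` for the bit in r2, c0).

Recompute each row's even parity and compare to rp:
  r0: data parity 1, sent rp 1 → ok
  r1: data parity 0, sent rp 0 → ok
  r2: data parity 0, sent rp 0 → ok
  r3: data parity 1, sent rp 0 → mismatch
  r4: data parity 0, sent rp 0 → ok
Recompute each column's even parity and compare to cp:
  c0: data parity 0, sent cp 0 → ok
  c1: data parity 1, sent cp 1 → ok
  c2: data parity 1, sent cp 0 → mismatch
Exactly one row (r3) and one column (c2) fail → the flipped bit is at their intersection.

row 3, column 2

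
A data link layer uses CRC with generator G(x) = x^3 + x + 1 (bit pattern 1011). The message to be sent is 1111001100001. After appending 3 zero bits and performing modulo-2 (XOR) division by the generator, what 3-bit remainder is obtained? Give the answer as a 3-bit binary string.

100

Append 3 zeros: 1111001100001000. Divide by 1011 (XOR where the leading bit is 1):
  pos 0: 1111 XOR 1011 = 0100
  pos 1: 1000 XOR 1011 = 0011
  pos 3: 1101 XOR 1011 = 0110
  pos 4: 1101 XOR 1011 = 0110
  pos 5: 1100 XOR 1011 = 0111
  pos 6: 1110 XOR 1011 = 0101
  pos 7: 1010 XOR 1011 = 0001
  pos 10: 1010 XOR 1011 = 0001
Remainder (last 3 bits) = 100. This is the CRC / FCS.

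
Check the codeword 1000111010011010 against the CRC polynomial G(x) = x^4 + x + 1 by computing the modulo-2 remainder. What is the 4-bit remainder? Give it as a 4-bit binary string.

Modulo-2 division of 1000111010011010 by 10011:
  pos 0: 10001 XOR 10011 = 00010
  pos 3: 10110 XOR 10011 = 00101
  pos 5: 10110 XOR 10011 = 00101
  pos 7: 10101 XOR 10011 = 00110
  pos 9: 11010 XOR 10011 = 01001
  pos 10: 10011 XOR 10011 = 00000
Remainder = 0000 (zero — the frame passes the CRC check).

0000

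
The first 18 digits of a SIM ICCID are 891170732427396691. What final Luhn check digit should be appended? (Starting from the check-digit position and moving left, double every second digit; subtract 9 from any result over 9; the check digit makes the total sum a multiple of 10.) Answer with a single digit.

1

Partial digits right→left: 1 9 6 6 9 3 7 2 4 2 3 7 0 7 1 1 9 8
Double every second digit counting from the check-digit position (so the 1st, 3rd, 5th, ... of the partial from the right).
  doubled (with −9 where >9): 2 3 9 5 8 6 0 2 9 → sum 44
  kept as-is: 9 6 3 2 2 7 7 1 8 → sum 45
Total = 44 + 45 = 89.
Check digit = (10 − (89 mod 10)) mod 10 = 1.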